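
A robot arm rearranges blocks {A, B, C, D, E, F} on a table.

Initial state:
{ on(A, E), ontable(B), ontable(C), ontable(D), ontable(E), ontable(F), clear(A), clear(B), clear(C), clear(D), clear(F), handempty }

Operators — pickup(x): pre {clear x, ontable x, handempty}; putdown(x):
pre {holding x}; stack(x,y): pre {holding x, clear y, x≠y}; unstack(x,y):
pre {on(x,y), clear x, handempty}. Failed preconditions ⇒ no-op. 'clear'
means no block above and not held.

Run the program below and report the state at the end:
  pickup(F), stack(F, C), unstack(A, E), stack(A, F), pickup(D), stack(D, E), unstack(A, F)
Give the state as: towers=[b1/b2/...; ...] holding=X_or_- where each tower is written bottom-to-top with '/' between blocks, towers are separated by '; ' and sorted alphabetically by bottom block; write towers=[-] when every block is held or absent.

step 1 (pickup(F)): towers=[B; C; D; E/A] holding=F
step 2 (stack(F, C)): towers=[B; C/F; D; E/A] holding=-
step 3 (unstack(A, E)): towers=[B; C/F; D; E] holding=A
step 4 (stack(A, F)): towers=[B; C/F/A; D; E] holding=-
step 5 (pickup(D)): towers=[B; C/F/A; E] holding=D
step 6 (stack(D, E)): towers=[B; C/F/A; E/D] holding=-
step 7 (unstack(A, F)): towers=[B; C/F; E/D] holding=A

towers=[B; C/F; E/D] holding=A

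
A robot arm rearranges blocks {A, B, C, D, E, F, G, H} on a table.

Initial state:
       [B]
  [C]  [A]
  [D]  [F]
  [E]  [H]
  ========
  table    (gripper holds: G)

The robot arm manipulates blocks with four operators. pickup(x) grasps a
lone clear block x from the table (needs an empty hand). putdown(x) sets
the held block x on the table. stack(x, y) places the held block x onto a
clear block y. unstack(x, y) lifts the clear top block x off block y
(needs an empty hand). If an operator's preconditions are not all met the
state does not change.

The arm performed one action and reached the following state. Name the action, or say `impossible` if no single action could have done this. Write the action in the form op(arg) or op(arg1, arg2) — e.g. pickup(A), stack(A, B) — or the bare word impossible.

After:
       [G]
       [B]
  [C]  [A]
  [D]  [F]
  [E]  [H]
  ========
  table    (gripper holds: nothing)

stack(G, B)

target: towers=[E/D/C; H/F/A/B/G] holding=-
        putdown(G) → towers=[E/D/C; G; H/F/A/B] holding=-
       stack(G, B) → towers=[E/D/C; H/F/A/B/G] holding=-  ← match
       stack(G, C) → towers=[E/D/C/G; H/F/A/B] holding=-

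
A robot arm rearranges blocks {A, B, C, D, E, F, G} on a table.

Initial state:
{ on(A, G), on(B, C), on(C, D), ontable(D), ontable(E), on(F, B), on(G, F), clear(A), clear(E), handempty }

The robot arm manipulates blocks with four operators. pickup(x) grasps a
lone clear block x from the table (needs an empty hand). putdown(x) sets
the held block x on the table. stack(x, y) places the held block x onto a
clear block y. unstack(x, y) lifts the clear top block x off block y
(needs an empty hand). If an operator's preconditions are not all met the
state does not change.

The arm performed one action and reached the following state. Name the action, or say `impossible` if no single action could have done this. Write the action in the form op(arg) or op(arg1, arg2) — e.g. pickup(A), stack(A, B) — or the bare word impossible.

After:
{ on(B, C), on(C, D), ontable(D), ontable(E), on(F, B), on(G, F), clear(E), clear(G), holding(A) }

unstack(A, G)

target: towers=[D/C/B/F/G; E] holding=A
     unstack(A, G) → towers=[D/C/B/F/G; E] holding=A  ← match
         pickup(E) → towers=[D/C/B/F/G/A] holding=E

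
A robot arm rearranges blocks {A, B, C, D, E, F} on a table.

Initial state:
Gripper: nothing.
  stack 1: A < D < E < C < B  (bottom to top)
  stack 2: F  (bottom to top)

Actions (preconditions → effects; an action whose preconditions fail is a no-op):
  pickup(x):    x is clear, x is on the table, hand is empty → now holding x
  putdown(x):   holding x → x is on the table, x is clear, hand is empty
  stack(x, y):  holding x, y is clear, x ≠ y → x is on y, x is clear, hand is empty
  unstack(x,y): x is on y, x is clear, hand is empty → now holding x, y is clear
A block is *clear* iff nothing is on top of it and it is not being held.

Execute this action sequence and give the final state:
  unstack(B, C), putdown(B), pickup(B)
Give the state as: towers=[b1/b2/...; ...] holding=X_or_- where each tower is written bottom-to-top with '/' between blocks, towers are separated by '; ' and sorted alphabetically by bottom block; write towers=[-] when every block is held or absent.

towers=[A/D/E/C; F] holding=B

step 1 (unstack(B, C)): towers=[A/D/E/C; F] holding=B
step 2 (putdown(B)): towers=[A/D/E/C; B; F] holding=-
step 3 (pickup(B)): towers=[A/D/E/C; F] holding=B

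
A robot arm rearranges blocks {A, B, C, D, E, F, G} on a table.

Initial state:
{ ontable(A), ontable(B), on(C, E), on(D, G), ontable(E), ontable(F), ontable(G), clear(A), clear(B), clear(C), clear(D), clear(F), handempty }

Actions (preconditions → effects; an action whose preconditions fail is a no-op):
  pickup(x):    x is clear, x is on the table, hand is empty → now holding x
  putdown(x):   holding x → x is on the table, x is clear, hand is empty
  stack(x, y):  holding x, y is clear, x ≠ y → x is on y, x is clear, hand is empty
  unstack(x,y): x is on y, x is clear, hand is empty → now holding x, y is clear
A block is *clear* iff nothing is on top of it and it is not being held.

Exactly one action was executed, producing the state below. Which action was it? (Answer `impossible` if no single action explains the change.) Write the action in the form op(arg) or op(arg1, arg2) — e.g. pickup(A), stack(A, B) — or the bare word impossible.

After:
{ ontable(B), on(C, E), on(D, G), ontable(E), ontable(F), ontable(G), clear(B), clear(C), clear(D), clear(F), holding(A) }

target: towers=[B; E/C; F; G/D] holding=A
         pickup(B) → towers=[A; E/C; F; G/D] holding=B
         pickup(F) → towers=[A; B; E/C; G/D] holding=F
     unstack(D, G) → towers=[A; B; E/C; F; G] holding=D
         pickup(A) → towers=[B; E/C; F; G/D] holding=A  ← match
     unstack(C, E) → towers=[A; B; E; F; G/D] holding=C

pickup(A)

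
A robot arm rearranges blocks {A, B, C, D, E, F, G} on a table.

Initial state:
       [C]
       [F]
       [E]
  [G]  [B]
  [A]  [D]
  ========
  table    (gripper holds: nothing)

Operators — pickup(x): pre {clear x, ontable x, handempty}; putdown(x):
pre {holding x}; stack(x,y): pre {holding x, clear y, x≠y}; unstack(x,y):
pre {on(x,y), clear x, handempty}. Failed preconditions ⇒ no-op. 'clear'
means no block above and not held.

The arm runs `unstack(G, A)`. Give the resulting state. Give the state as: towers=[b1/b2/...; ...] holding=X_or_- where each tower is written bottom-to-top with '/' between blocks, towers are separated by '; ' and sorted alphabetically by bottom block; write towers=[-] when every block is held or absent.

before: towers=[A/G; D/B/E/F/C] holding=-
pre[unstack(G, A)]: on(G,A) yes, clear(G) yes, handempty yes
all met → apply unstack(G, A)
after:  towers=[A; D/B/E/F/C] holding=G

towers=[A; D/B/E/F/C] holding=G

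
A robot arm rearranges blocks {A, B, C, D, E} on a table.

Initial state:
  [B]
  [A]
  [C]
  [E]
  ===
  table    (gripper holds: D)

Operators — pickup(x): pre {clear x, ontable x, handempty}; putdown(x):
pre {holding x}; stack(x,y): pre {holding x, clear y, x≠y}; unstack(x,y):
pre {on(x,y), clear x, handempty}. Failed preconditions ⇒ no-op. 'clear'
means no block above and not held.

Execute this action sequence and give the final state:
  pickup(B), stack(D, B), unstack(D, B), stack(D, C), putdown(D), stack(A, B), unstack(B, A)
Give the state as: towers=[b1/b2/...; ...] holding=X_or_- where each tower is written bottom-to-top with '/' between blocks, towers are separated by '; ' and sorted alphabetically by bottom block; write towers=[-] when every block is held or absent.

step 1 (pickup(B)) [no-op]: towers=[E/C/A/B] holding=D
step 2 (stack(D, B)): towers=[E/C/A/B/D] holding=-
step 3 (unstack(D, B)): towers=[E/C/A/B] holding=D
step 4 (stack(D, C)) [no-op]: towers=[E/C/A/B] holding=D
step 5 (putdown(D)): towers=[D; E/C/A/B] holding=-
step 6 (stack(A, B)) [no-op]: towers=[D; E/C/A/B] holding=-
step 7 (unstack(B, A)): towers=[D; E/C/A] holding=B

towers=[D; E/C/A] holding=B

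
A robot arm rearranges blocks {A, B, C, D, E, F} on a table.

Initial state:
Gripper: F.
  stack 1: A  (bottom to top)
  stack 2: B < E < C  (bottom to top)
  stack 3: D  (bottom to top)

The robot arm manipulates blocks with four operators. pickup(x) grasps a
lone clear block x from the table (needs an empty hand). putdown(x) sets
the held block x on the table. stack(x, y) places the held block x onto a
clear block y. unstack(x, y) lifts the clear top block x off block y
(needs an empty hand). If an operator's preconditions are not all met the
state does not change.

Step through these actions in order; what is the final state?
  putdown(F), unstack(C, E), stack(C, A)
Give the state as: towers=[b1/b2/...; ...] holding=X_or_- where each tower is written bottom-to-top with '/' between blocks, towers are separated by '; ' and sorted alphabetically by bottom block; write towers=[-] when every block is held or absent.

step 1 (putdown(F)): towers=[A; B/E/C; D; F] holding=-
step 2 (unstack(C, E)): towers=[A; B/E; D; F] holding=C
step 3 (stack(C, A)): towers=[A/C; B/E; D; F] holding=-

towers=[A/C; B/E; D; F] holding=-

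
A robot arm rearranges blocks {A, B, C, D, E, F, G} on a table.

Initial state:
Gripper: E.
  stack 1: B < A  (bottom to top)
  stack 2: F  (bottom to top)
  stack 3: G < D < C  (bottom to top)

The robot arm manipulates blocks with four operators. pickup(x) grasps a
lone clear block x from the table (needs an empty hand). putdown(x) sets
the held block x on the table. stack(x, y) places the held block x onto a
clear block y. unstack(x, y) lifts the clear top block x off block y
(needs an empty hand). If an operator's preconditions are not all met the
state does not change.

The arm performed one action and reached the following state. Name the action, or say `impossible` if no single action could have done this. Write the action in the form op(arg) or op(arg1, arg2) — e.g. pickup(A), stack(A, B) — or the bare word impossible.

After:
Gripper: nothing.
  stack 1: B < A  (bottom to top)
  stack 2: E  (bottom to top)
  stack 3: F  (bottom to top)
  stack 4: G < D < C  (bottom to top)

target: towers=[B/A; E; F; G/D/C] holding=-
        putdown(E) → towers=[B/A; E; F; G/D/C] holding=-  ← match
       stack(E, F) → towers=[B/A; F/E; G/D/C] holding=-
       stack(E, A) → towers=[B/A/E; F; G/D/C] holding=-
       stack(E, C) → towers=[B/A; F; G/D/C/E] holding=-

putdown(E)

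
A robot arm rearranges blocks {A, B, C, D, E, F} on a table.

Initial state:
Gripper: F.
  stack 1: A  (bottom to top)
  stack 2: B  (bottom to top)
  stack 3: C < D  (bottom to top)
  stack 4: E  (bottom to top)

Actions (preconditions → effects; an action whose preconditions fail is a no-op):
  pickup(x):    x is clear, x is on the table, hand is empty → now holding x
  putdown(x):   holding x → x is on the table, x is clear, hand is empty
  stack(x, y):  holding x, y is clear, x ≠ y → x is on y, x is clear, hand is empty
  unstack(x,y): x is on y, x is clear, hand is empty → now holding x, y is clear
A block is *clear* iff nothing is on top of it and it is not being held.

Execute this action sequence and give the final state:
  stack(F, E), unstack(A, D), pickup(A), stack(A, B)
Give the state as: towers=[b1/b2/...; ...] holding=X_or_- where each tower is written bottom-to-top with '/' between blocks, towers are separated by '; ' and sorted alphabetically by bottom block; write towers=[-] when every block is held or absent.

step 1 (stack(F, E)): towers=[A; B; C/D; E/F] holding=-
step 2 (unstack(A, D)) [no-op]: towers=[A; B; C/D; E/F] holding=-
step 3 (pickup(A)): towers=[B; C/D; E/F] holding=A
step 4 (stack(A, B)): towers=[B/A; C/D; E/F] holding=-

towers=[B/A; C/D; E/F] holding=-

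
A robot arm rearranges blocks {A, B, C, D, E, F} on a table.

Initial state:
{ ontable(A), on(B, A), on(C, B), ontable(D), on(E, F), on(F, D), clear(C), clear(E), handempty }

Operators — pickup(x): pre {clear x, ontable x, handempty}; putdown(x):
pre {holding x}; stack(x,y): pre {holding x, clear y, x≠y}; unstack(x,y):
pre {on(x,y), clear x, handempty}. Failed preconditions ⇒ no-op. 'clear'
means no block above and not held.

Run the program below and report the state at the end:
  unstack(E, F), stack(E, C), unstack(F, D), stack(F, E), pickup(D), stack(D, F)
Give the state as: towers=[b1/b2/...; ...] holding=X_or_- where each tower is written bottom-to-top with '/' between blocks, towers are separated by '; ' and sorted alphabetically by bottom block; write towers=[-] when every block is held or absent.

step 1 (unstack(E, F)): towers=[A/B/C; D/F] holding=E
step 2 (stack(E, C)): towers=[A/B/C/E; D/F] holding=-
step 3 (unstack(F, D)): towers=[A/B/C/E; D] holding=F
step 4 (stack(F, E)): towers=[A/B/C/E/F; D] holding=-
step 5 (pickup(D)): towers=[A/B/C/E/F] holding=D
step 6 (stack(D, F)): towers=[A/B/C/E/F/D] holding=-

towers=[A/B/C/E/F/D] holding=-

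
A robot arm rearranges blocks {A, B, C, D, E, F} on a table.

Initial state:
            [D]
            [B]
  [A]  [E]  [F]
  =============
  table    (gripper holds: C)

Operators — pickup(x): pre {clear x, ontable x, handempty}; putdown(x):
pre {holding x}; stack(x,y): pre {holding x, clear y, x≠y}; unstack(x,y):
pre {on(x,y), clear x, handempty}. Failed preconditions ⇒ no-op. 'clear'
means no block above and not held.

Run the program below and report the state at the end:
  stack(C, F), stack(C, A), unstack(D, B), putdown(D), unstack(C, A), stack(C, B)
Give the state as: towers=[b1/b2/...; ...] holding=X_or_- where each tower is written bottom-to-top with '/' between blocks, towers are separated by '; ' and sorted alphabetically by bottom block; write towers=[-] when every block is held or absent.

towers=[A; D; E; F/B/C] holding=-

step 1 (stack(C, F)) [no-op]: towers=[A; E; F/B/D] holding=C
step 2 (stack(C, A)): towers=[A/C; E; F/B/D] holding=-
step 3 (unstack(D, B)): towers=[A/C; E; F/B] holding=D
step 4 (putdown(D)): towers=[A/C; D; E; F/B] holding=-
step 5 (unstack(C, A)): towers=[A; D; E; F/B] holding=C
step 6 (stack(C, B)): towers=[A; D; E; F/B/C] holding=-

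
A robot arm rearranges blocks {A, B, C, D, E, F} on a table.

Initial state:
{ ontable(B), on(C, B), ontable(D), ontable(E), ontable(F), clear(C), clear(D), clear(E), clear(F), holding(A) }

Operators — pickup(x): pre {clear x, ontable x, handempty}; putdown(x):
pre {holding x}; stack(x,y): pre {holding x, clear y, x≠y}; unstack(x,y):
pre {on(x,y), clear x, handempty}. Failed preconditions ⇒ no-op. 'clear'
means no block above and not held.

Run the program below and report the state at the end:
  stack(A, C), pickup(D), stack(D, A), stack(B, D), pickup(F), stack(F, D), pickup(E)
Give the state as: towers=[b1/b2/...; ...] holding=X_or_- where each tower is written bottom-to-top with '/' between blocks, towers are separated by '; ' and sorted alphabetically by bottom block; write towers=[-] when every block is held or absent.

step 1 (stack(A, C)): towers=[B/C/A; D; E; F] holding=-
step 2 (pickup(D)): towers=[B/C/A; E; F] holding=D
step 3 (stack(D, A)): towers=[B/C/A/D; E; F] holding=-
step 4 (stack(B, D)) [no-op]: towers=[B/C/A/D; E; F] holding=-
step 5 (pickup(F)): towers=[B/C/A/D; E] holding=F
step 6 (stack(F, D)): towers=[B/C/A/D/F; E] holding=-
step 7 (pickup(E)): towers=[B/C/A/D/F] holding=E

towers=[B/C/A/D/F] holding=E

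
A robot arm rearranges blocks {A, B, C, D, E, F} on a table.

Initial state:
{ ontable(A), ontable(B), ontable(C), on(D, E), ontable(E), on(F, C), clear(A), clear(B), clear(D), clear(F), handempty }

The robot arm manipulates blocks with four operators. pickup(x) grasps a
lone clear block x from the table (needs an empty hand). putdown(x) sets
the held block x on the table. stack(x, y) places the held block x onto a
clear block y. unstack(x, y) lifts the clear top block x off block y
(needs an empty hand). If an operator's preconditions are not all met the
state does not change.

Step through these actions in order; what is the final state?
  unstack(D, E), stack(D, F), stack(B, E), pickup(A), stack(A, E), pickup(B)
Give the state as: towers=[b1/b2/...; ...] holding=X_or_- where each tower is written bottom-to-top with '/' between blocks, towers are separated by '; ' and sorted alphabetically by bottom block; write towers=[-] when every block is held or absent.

towers=[C/F/D; E/A] holding=B

step 1 (unstack(D, E)): towers=[A; B; C/F; E] holding=D
step 2 (stack(D, F)): towers=[A; B; C/F/D; E] holding=-
step 3 (stack(B, E)) [no-op]: towers=[A; B; C/F/D; E] holding=-
step 4 (pickup(A)): towers=[B; C/F/D; E] holding=A
step 5 (stack(A, E)): towers=[B; C/F/D; E/A] holding=-
step 6 (pickup(B)): towers=[C/F/D; E/A] holding=B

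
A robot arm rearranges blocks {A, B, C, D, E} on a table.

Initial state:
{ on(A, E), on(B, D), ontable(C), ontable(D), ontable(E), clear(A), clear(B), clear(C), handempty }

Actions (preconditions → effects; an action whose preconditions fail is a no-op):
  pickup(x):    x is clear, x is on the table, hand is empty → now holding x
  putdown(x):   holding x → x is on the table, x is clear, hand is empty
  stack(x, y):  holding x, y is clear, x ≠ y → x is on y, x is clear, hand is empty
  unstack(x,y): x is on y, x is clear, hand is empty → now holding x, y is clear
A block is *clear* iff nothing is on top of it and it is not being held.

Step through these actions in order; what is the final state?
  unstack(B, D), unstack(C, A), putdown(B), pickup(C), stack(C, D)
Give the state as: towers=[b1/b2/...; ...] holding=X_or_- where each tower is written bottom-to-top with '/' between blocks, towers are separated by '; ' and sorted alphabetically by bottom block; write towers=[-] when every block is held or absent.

towers=[B; D/C; E/A] holding=-

step 1 (unstack(B, D)): towers=[C; D; E/A] holding=B
step 2 (unstack(C, A)) [no-op]: towers=[C; D; E/A] holding=B
step 3 (putdown(B)): towers=[B; C; D; E/A] holding=-
step 4 (pickup(C)): towers=[B; D; E/A] holding=C
step 5 (stack(C, D)): towers=[B; D/C; E/A] holding=-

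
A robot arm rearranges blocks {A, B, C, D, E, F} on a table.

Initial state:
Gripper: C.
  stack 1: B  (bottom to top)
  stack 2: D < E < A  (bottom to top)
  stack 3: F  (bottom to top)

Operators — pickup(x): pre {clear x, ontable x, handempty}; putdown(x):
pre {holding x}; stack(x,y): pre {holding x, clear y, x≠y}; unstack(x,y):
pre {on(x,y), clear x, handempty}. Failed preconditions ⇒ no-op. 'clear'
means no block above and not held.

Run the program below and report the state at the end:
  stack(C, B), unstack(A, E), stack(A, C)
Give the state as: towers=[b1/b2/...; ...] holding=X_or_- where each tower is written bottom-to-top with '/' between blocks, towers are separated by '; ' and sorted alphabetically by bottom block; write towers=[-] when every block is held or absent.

towers=[B/C/A; D/E; F] holding=-

step 1 (stack(C, B)): towers=[B/C; D/E/A; F] holding=-
step 2 (unstack(A, E)): towers=[B/C; D/E; F] holding=A
step 3 (stack(A, C)): towers=[B/C/A; D/E; F] holding=-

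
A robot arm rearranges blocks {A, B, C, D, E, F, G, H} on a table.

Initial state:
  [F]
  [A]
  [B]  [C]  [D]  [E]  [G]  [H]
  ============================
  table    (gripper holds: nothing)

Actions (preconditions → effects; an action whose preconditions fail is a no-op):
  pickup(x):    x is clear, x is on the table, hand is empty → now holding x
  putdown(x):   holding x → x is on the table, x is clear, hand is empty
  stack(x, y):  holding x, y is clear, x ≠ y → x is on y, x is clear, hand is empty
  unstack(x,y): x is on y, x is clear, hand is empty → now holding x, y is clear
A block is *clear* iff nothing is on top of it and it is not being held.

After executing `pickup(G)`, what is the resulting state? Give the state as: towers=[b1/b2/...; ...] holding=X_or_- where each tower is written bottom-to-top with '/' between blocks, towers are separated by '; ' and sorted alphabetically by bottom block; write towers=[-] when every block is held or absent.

before: towers=[B/A/F; C; D; E; G; H] holding=-
pre[pickup(G)]: clear(G) yes, ontable(G) yes, handempty yes
all met → apply pickup(G)
after:  towers=[B/A/F; C; D; E; H] holding=G

towers=[B/A/F; C; D; E; H] holding=G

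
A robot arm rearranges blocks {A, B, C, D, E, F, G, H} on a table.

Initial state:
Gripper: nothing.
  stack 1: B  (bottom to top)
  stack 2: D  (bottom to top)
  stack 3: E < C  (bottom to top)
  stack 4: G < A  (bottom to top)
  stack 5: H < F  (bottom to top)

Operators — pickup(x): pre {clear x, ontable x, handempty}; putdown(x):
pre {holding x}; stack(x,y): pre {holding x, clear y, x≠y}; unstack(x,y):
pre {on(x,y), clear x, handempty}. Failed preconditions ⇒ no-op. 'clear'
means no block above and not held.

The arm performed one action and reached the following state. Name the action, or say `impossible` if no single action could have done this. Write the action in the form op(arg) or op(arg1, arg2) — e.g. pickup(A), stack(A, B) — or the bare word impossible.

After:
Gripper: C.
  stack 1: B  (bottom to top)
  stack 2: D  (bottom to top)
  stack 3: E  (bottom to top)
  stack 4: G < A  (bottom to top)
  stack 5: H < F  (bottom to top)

unstack(C, E)

target: towers=[B; D; E; G/A; H/F] holding=C
     unstack(A, G) → towers=[B; D; E/C; G; H/F] holding=A
         pickup(B) → towers=[D; E/C; G/A; H/F] holding=B
     unstack(F, H) → towers=[B; D; E/C; G/A; H] holding=F
         pickup(D) → towers=[B; E/C; G/A; H/F] holding=D
     unstack(C, E) → towers=[B; D; E; G/A; H/F] holding=C  ← match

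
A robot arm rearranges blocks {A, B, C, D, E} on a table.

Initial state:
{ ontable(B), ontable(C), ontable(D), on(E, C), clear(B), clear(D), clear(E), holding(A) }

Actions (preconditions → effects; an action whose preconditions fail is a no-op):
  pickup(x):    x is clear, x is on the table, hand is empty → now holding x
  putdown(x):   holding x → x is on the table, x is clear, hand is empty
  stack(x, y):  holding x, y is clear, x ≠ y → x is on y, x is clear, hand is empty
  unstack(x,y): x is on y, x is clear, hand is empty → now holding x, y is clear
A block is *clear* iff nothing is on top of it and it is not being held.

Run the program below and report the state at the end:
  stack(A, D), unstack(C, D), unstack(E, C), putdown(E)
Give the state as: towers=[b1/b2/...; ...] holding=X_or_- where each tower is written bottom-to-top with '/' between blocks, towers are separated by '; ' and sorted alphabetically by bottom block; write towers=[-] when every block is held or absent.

towers=[B; C; D/A; E] holding=-

step 1 (stack(A, D)): towers=[B; C/E; D/A] holding=-
step 2 (unstack(C, D)) [no-op]: towers=[B; C/E; D/A] holding=-
step 3 (unstack(E, C)): towers=[B; C; D/A] holding=E
step 4 (putdown(E)): towers=[B; C; D/A; E] holding=-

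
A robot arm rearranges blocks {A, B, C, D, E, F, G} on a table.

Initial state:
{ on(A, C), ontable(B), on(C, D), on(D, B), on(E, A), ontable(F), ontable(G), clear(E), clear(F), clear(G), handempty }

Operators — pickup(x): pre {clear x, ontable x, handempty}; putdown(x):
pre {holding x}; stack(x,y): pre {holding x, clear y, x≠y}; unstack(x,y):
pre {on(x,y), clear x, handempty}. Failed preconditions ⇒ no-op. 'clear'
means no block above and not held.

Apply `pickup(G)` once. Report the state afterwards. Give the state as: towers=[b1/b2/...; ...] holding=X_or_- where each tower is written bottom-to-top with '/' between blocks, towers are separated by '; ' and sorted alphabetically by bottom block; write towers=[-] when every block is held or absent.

towers=[B/D/C/A/E; F] holding=G

before: towers=[B/D/C/A/E; F; G] holding=-
pre[pickup(G)]: clear(G) ok, ontable(G) ok, handempty ok
all met → apply pickup(G)
after:  towers=[B/D/C/A/E; F] holding=G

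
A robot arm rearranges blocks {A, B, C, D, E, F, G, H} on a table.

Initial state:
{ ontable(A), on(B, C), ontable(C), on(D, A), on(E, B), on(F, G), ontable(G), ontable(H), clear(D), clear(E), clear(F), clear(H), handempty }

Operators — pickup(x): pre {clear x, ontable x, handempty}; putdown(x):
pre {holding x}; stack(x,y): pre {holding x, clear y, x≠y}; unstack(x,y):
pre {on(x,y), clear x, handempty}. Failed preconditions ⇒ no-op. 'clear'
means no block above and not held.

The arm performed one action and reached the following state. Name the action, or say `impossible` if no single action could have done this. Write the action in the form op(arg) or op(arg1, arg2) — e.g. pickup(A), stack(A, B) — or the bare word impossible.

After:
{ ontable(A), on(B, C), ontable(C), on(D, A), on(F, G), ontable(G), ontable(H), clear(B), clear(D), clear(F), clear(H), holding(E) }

unstack(E, B)

target: towers=[A/D; C/B; G/F; H] holding=E
     unstack(E, B) → towers=[A/D; C/B; G/F; H] holding=E  ← match
         pickup(H) → towers=[A/D; C/B/E; G/F] holding=H
     unstack(F, G) → towers=[A/D; C/B/E; G; H] holding=F
     unstack(D, A) → towers=[A; C/B/E; G/F; H] holding=D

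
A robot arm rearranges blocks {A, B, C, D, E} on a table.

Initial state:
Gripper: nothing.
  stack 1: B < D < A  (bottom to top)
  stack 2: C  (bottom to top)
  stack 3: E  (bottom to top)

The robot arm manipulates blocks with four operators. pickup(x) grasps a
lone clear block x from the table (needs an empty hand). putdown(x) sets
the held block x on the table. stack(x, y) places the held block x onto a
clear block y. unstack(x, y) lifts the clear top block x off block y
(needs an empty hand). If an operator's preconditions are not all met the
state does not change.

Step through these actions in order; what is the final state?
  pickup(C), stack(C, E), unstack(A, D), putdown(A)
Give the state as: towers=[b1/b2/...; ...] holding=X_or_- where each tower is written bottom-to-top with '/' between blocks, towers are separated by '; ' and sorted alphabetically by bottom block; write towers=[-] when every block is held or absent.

towers=[A; B/D; E/C] holding=-

step 1 (pickup(C)): towers=[B/D/A; E] holding=C
step 2 (stack(C, E)): towers=[B/D/A; E/C] holding=-
step 3 (unstack(A, D)): towers=[B/D; E/C] holding=A
step 4 (putdown(A)): towers=[A; B/D; E/C] holding=-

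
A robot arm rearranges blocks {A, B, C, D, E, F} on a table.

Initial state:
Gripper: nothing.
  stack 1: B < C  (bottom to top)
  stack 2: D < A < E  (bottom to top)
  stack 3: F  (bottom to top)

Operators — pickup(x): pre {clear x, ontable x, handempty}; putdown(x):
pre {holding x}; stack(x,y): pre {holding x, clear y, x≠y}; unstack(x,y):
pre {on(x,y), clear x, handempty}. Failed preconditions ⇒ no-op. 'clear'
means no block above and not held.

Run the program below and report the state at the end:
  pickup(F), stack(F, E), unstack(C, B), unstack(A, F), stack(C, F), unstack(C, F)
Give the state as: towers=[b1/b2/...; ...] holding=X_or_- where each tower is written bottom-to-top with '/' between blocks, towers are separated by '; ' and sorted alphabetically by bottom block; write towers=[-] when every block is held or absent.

step 1 (pickup(F)): towers=[B/C; D/A/E] holding=F
step 2 (stack(F, E)): towers=[B/C; D/A/E/F] holding=-
step 3 (unstack(C, B)): towers=[B; D/A/E/F] holding=C
step 4 (unstack(A, F)) [no-op]: towers=[B; D/A/E/F] holding=C
step 5 (stack(C, F)): towers=[B; D/A/E/F/C] holding=-
step 6 (unstack(C, F)): towers=[B; D/A/E/F] holding=C

towers=[B; D/A/E/F] holding=C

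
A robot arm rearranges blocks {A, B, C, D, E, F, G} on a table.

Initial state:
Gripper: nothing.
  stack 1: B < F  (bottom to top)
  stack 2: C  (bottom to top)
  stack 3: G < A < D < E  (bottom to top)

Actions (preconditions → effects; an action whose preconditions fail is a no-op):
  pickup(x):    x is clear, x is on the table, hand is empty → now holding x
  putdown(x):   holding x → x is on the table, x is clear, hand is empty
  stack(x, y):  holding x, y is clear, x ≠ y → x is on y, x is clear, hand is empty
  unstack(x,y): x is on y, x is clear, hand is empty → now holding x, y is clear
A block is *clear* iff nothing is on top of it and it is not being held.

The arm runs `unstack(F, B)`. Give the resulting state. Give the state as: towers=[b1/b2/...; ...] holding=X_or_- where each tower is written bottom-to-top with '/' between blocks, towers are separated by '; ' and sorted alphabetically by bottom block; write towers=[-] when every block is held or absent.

before: towers=[B/F; C; G/A/D/E] holding=-
pre[unstack(F, B)]: on(F,B) yes, clear(F) yes, handempty yes
all met → apply unstack(F, B)
after:  towers=[B; C; G/A/D/E] holding=F

towers=[B; C; G/A/D/E] holding=F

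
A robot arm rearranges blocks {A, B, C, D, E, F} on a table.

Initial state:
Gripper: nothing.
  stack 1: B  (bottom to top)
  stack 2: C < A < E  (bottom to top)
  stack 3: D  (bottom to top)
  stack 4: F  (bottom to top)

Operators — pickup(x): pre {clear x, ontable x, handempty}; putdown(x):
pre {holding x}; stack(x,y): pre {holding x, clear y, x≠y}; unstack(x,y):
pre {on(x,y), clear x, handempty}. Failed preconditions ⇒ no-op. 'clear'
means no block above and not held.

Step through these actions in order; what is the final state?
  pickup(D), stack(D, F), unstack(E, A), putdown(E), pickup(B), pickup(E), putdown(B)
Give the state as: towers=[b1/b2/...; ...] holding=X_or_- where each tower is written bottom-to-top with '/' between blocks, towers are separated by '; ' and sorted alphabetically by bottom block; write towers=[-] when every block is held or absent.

towers=[B; C/A; E; F/D] holding=-

step 1 (pickup(D)): towers=[B; C/A/E; F] holding=D
step 2 (stack(D, F)): towers=[B; C/A/E; F/D] holding=-
step 3 (unstack(E, A)): towers=[B; C/A; F/D] holding=E
step 4 (putdown(E)): towers=[B; C/A; E; F/D] holding=-
step 5 (pickup(B)): towers=[C/A; E; F/D] holding=B
step 6 (pickup(E)) [no-op]: towers=[C/A; E; F/D] holding=B
step 7 (putdown(B)): towers=[B; C/A; E; F/D] holding=-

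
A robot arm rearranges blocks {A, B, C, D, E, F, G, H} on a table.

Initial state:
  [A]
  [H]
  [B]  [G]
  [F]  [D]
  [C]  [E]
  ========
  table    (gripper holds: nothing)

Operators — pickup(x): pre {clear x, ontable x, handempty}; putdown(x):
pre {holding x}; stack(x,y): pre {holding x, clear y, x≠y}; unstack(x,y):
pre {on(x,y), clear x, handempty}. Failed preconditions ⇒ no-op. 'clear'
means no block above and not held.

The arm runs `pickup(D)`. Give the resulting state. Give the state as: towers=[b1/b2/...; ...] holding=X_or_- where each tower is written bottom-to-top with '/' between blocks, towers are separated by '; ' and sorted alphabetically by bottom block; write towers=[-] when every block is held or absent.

towers=[C/F/B/H/A; E/D/G] holding=-

before: towers=[C/F/B/H/A; E/D/G] holding=-
pre[pickup(D)]: clear(D) ✗, ontable(D) ✗, handempty ✓
clear(D), ontable(D) unmet → pickup(D) is a no-op
after:  towers=[C/F/B/H/A; E/D/G] holding=-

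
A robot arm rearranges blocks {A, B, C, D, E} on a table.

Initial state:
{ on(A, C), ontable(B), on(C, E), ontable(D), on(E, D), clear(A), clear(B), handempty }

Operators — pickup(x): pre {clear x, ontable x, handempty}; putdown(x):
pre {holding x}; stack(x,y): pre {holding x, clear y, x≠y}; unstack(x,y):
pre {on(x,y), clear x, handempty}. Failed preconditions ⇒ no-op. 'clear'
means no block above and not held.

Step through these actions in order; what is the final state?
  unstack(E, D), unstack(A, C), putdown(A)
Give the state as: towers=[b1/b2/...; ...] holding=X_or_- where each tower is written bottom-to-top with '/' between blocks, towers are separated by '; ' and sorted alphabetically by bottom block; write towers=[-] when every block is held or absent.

step 1 (unstack(E, D)) [no-op]: towers=[B; D/E/C/A] holding=-
step 2 (unstack(A, C)): towers=[B; D/E/C] holding=A
step 3 (putdown(A)): towers=[A; B; D/E/C] holding=-

towers=[A; B; D/E/C] holding=-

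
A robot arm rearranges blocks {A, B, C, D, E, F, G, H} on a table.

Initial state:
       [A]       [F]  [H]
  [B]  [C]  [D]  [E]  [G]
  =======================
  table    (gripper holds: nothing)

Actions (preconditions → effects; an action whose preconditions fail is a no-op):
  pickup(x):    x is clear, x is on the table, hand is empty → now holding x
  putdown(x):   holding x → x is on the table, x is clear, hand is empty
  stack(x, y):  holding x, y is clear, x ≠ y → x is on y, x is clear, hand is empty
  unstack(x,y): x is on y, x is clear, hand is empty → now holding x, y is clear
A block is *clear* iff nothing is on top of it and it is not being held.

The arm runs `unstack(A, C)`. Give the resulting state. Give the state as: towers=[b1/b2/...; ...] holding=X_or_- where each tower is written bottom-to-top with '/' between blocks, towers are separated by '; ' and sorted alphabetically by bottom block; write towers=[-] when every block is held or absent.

before: towers=[B; C/A; D; E/F; G/H] holding=-
pre[unstack(A, C)]: on(A,C) yes, clear(A) yes, handempty yes
all met → apply unstack(A, C)
after:  towers=[B; C; D; E/F; G/H] holding=A

towers=[B; C; D; E/F; G/H] holding=A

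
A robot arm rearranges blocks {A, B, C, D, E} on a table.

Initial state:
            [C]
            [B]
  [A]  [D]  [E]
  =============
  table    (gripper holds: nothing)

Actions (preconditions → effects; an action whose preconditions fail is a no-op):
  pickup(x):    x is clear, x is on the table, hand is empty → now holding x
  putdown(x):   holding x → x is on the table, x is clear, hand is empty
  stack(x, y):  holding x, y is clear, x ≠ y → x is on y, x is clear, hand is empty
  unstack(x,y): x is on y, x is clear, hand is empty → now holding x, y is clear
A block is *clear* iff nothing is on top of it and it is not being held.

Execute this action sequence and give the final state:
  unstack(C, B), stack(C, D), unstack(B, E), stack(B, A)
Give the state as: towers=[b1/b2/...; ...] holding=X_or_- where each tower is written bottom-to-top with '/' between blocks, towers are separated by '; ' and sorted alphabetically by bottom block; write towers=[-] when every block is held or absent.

step 1 (unstack(C, B)): towers=[A; D; E/B] holding=C
step 2 (stack(C, D)): towers=[A; D/C; E/B] holding=-
step 3 (unstack(B, E)): towers=[A; D/C; E] holding=B
step 4 (stack(B, A)): towers=[A/B; D/C; E] holding=-

towers=[A/B; D/C; E] holding=-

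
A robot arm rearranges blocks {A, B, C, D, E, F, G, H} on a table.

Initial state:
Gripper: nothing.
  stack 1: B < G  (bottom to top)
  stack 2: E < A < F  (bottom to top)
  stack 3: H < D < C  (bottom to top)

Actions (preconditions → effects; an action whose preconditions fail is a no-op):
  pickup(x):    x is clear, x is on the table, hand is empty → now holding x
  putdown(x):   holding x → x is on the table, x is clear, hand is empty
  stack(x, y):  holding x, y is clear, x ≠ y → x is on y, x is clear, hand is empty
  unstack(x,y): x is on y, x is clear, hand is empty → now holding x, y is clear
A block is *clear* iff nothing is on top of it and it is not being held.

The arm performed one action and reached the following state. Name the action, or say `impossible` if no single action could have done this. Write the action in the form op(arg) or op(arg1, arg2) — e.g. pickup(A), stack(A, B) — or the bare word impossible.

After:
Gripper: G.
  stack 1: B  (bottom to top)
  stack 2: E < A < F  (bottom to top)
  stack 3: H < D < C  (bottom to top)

unstack(G, B)

target: towers=[B; E/A/F; H/D/C] holding=G
     unstack(G, B) → towers=[B; E/A/F; H/D/C] holding=G  ← match
     unstack(F, A) → towers=[B/G; E/A; H/D/C] holding=F
     unstack(C, D) → towers=[B/G; E/A/F; H/D] holding=C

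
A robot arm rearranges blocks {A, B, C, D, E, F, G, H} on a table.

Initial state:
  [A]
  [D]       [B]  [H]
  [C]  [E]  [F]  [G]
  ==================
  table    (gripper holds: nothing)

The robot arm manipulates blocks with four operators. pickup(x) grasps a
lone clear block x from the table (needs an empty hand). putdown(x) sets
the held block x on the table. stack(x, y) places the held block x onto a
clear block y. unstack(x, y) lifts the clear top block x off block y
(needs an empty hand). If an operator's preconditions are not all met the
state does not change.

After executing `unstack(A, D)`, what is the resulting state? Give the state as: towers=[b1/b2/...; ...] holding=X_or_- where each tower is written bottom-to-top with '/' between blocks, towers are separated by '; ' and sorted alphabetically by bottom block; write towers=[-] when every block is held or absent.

before: towers=[C/D/A; E; F/B; G/H] holding=-
pre[unstack(A, D)]: on(A,D) yes, clear(A) yes, handempty yes
all met → apply unstack(A, D)
after:  towers=[C/D; E; F/B; G/H] holding=A

towers=[C/D; E; F/B; G/H] holding=A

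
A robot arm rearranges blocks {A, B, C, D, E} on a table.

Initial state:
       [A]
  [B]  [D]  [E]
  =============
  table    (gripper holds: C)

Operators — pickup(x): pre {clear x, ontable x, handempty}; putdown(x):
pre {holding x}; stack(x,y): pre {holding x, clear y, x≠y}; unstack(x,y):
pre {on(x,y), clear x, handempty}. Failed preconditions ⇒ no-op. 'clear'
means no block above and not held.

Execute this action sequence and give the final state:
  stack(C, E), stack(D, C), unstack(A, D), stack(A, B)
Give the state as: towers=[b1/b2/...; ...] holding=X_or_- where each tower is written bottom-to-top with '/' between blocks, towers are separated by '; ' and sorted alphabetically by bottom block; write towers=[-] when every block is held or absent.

step 1 (stack(C, E)): towers=[B; D/A; E/C] holding=-
step 2 (stack(D, C)) [no-op]: towers=[B; D/A; E/C] holding=-
step 3 (unstack(A, D)): towers=[B; D; E/C] holding=A
step 4 (stack(A, B)): towers=[B/A; D; E/C] holding=-

towers=[B/A; D; E/C] holding=-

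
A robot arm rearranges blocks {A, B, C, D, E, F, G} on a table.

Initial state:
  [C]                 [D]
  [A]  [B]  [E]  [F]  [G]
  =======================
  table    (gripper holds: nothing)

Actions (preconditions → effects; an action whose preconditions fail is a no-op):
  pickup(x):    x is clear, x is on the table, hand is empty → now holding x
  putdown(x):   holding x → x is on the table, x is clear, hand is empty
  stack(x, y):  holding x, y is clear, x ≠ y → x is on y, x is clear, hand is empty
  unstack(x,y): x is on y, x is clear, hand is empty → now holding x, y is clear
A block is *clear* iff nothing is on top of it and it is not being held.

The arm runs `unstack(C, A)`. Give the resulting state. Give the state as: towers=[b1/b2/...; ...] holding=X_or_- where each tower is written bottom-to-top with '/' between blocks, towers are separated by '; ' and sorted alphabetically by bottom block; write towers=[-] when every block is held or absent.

before: towers=[A/C; B; E; F; G/D] holding=-
pre[unstack(C, A)]: on(C,A) ok, clear(C) ok, handempty ok
all met → apply unstack(C, A)
after:  towers=[A; B; E; F; G/D] holding=C

towers=[A; B; E; F; G/D] holding=C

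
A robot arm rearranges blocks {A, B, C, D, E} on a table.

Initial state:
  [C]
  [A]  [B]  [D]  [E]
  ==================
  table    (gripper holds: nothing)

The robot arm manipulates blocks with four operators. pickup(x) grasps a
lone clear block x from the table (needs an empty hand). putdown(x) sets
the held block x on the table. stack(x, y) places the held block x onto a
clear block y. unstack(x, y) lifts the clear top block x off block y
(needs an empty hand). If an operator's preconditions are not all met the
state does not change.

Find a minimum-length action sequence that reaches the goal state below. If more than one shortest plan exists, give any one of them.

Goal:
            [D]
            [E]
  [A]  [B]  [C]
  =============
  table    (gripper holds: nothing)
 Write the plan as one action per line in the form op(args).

unstack(C, A)
putdown(C)
pickup(E)
stack(E, C)
pickup(D)
stack(D, E)

step 1 (unstack(C, A)): towers=[A; B; D; E] holding=C
step 2 (putdown(C)): towers=[A; B; C; D; E] holding=-
step 3 (pickup(E)): towers=[A; B; C; D] holding=E
step 4 (stack(E, C)): towers=[A; B; C/E; D] holding=-
step 5 (pickup(D)): towers=[A; B; C/E] holding=D
step 6 (stack(D, E)): towers=[A; B; C/E/D] holding=-
goal check: towers=[A; B; C/E/D] holding=- — reached (length 6, optimal by BFS)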